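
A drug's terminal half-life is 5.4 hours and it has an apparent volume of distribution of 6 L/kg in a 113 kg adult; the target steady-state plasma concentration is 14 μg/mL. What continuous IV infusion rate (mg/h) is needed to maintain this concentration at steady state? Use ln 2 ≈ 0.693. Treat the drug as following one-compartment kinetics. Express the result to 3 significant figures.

1220 mg/h

Total Vd = 6 × 113 = 678.0 L
k = 0.693/5.4 = 0.1283 h⁻¹, so CL = k·Vd = 0.1283 × 678.0 = 86.99 L/h
Infusion rate = CL × Css = 86.99 × 14 = 1218 mg/h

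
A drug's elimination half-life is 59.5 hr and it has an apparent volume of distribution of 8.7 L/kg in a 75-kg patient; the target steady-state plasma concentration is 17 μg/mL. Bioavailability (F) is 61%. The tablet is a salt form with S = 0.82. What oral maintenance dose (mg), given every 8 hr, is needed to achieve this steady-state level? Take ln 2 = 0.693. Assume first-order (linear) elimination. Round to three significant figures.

2070 mg

Total Vd = 8.7 × 75 = 652.5 L
CL = 0.693 × Vd / t½ = 0.693 × 652.5 / 59.5 = 7.600 L/h
D = CL × Css × τ / F / S = 7.600 × 17 × 8 / 0.61 / 0.82 = 2066 mg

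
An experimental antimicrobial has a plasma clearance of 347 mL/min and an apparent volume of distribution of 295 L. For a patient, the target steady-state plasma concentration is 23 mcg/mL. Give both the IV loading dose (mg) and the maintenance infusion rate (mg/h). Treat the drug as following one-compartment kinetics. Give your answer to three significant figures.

Loading: fill Vd to C_target → 295.0 L × 23 mg/L = 6785 mg
Convert clearance: 347 mL/min × 60 min/h ÷ 1000 mL/L = 20.82 L/h
Maintenance infusion rate = CL × Css = 20.82 × 23 = 478.9 mg/h

(a) 6790 mg; (b) 479 mg/h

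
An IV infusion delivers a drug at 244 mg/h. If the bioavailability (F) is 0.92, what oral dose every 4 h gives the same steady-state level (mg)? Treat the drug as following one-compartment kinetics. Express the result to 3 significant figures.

1060 mg

To maintain the same Css, the systemic dosing rate must be unchanged: F·D/τ = infusion rate.
D = rate × τ / F = 244 × 4 / 0.92 = 1061 mg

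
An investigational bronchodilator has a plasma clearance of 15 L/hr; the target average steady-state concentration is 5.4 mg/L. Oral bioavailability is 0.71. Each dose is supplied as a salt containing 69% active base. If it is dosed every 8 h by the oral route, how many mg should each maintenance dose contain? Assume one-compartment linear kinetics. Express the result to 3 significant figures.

1320 mg

D = CL × Css × τ / F / S = 15.00 × 5.4 × 8 / 0.71 / 0.69 = 1323 mg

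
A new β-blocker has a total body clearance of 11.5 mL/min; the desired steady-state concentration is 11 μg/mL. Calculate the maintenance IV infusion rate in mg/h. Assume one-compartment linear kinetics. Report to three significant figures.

7.59 mg/h

Convert clearance: 11.5 mL/min × 60 min/h ÷ 1000 mL/L = 0.6900 L/h
At steady state, infusion rate equals elimination rate: rate in = CL × Css.
Infusion rate = CL · Css = 0.6900 L/h × 11 mg/L = 7.590 mg/h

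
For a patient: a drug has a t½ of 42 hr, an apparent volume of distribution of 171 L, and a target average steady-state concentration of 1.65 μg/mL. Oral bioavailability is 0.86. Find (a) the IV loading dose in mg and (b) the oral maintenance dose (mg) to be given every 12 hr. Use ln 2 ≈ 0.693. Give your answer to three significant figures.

(a) 282 mg; (b) 65.0 mg

LD = Vd × C = 171.0 × 1.65 = 282.2 mg
CL = 0.693 × Vd / t½ = 0.693 × 171.0 / 42 = 2.822 L/h
D = CL × Css × τ / F = 2.822 × 1.65 × 12 / 0.86 = 64.97 mg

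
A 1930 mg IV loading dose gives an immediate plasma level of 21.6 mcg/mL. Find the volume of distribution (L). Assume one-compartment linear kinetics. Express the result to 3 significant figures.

89.4 L

Immediately after an IV bolus, C₀ = Dose / Vd, so Vd = Dose / C₀.
Vd = 1930 / 21.6 = 89.35 L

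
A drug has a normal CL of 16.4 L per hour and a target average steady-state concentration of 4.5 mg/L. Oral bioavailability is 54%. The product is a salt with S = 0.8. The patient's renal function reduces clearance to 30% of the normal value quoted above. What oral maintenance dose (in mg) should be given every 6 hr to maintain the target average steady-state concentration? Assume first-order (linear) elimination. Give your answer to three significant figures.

Patient clearance = 0.3 × 16.40 = 4.920 L/h
D = CL × Css × τ / F / S = 4.920 × 4.5 × 6 / 0.54 / 0.8 = 307.5 mg

308 mg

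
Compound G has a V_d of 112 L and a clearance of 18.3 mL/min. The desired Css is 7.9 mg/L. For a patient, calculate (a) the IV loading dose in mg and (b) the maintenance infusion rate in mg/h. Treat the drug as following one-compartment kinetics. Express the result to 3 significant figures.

Loading: fill Vd to C_target → 112.0 L × 7.9 mg/L = 884.8 mg
CL = 18.3 mL/min × 60/1000 = 1.098 L/h
Maintenance: replace elimination → rate = CL × Css = 1.098 × 7.9 = 8.674 mg/h

(a) 885 mg; (b) 8.67 mg/h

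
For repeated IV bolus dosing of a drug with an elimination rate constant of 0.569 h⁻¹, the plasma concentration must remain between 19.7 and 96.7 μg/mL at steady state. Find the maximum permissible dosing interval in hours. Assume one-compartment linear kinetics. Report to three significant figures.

2.80 h

Between IV bolus doses, concentration decays as C = C₀·e^(−kτ), so C_peak/C_trough = e^(kτ).
τ_max = ln(C_peak/C_trough) / k = ln(96.7/19.7) / 0.5690 = 1.591 / 0.5690 = 2.796 h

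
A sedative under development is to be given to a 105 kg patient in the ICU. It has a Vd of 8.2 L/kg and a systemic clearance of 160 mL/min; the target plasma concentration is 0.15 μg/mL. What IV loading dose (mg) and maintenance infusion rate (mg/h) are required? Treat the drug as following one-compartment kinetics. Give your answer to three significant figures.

Vd = 8.2 L/kg × 105 kg = 861.0 L
Loading: fill Vd to C_target → 861.0 L × 0.15 mg/L = 129.2 mg
Convert clearance: 160 mL/min × 60 min/h ÷ 1000 mL/L = 9.600 L/h
Infusion rate = 9.600 L/h × 0.15 mg/L = 1.440 mg/h

(a) 129 mg; (b) 1.44 mg/h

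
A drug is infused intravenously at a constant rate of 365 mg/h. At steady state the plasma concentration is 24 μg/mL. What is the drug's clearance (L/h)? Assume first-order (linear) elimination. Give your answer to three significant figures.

At steady state, infusion rate = CL × Css, so CL = rate / Css.
CL = 365 / 24 = 15.21 L/h

15.2 L/h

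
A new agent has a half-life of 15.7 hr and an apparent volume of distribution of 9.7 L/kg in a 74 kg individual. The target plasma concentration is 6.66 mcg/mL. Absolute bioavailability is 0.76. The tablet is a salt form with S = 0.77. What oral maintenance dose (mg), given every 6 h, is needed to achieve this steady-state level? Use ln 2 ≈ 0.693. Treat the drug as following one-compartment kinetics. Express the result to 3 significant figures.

2160 mg

Vd = 9.7 L/kg × 74 kg = 717.8 L
CL = 0.693 × Vd / t½ = 0.693 × 717.8 / 15.7 = 31.68 L/h
D = CL × Css × τ / F / S = 31.68 × 6.66 × 6 / 0.76 / 0.77 = 2163 mg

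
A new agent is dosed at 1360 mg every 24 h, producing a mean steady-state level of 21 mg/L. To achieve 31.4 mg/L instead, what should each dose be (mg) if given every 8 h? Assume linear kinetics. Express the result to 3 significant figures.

678 mg

For first-order elimination, Css ∝ F·D/(CL·τ); F and CL are unchanged, so Css ∝ D/τ.
D₂ = D₁ × (Css,target / Css,current) × (τ₂/τ₁) = 1360 × (31.4/21) × (8/24) = 677.8 mg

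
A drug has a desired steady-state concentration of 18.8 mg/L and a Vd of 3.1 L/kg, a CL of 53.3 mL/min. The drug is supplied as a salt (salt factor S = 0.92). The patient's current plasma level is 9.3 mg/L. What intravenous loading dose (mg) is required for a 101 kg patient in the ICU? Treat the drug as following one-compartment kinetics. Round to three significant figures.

Total Vd = 3.1 × 101 = 313.1 L
Concentration deficit ΔC = 18.8 − 9.3 = 9.500 mg/L
LD = Vd × ΔC / S = 313.1 × 9.500 / 0.92 = 3233 mg

3230 mg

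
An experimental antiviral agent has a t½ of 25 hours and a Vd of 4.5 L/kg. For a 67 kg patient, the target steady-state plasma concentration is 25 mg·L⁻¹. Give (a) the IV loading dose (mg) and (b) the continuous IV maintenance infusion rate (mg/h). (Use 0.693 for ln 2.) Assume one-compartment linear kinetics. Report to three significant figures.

(a) 7540 mg; (b) 209 mg/h

Vd = 4.5 L/kg × 67 kg = 301.5 L
LD = Vd × C = 301.5 × 25 = 7538 mg
CL = 0.693 × Vd / t½ = 0.693 × 301.5 / 25 = 8.358 L/h
Infusion rate = CL × Css = 8.358 × 25 = 209.0 mg/h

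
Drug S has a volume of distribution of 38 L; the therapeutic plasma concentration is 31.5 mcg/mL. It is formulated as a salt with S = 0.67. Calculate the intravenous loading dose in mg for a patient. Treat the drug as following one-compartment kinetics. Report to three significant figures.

1790 mg

The loading dose fills Vd to the target concentration.
LD = Vd × C / S = 38.00 × 31.50 / 0.67 = 1787 mg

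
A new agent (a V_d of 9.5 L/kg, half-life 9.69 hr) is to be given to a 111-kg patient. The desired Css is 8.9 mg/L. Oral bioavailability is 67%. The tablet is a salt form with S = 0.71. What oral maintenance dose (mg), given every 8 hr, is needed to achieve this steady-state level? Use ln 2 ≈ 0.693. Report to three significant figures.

Vd(total) = 111 kg × 9.5 L/kg = 1055 L
k = 0.693/9.69 = 0.07152 h⁻¹, so CL = k·Vd = 0.07152 × 1055 = 75.45 L/h
D = CL × Css × τ / F / S = 75.45 × 8.9 × 8 / 0.67 / 0.71 = 11290 mg

11300 mg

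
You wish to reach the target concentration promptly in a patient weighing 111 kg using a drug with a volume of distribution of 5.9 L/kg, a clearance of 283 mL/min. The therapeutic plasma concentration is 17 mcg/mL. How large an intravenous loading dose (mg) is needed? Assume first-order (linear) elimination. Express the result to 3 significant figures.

Vd(total) = 111 kg × 5.9 L/kg = 654.9 L
LD = Vd × C = 654.9 × 17.00 = 11130 mg

11100 mg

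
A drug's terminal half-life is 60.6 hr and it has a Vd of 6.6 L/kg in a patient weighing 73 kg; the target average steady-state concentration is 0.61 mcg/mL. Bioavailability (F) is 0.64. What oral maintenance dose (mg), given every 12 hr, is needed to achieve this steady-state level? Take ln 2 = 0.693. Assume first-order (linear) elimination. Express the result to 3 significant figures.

Total Vd = 6.6 × 73 = 481.8 L
CL = 0.693 × Vd / t½ = 0.693 × 481.8 / 60.6 = 5.510 L/h
D = CL × Css × τ / F = 5.510 × 0.61 × 12 / 0.64 = 63.02 mg

63.0 mg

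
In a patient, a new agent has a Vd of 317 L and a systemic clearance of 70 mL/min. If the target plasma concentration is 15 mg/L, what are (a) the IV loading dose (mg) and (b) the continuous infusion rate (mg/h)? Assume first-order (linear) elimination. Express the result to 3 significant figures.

LD = Vd · C_target = 317.0 × 15 = 4755 mg
Convert clearance: 70 mL/min × 60 min/h ÷ 1000 mL/L = 4.200 L/h
Maintenance: replace elimination → rate = CL × Css = 4.200 × 15 = 63.00 mg/h

(a) 4760 mg; (b) 63.0 mg/h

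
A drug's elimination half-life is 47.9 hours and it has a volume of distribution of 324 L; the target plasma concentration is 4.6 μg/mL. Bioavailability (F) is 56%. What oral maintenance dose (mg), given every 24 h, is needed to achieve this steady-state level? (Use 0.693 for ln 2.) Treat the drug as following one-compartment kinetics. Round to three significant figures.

CL = ln 2 · Vd / t½ = 0.693 × 324.0 / 47.9 = 4.688 L/h
D = CL × Css × τ / F = 4.688 × 4.6 × 24 / 0.56 = 924.2 mg

924 mg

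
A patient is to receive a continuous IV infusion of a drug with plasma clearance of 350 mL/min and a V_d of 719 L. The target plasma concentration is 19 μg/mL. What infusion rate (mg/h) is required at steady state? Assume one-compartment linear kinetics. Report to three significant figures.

399 mg/h

CL = 350 mL/min = 350 × 0.06 = 21.00 L/h
Maintenance depends on clearance, not Vd — rate in must match rate out.
Rate = CL × Css = 21.00 × 19 = 399.0 mg/h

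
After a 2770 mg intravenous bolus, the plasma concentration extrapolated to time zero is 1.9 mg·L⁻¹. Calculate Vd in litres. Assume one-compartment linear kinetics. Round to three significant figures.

1460 L

Immediately after an IV bolus, C₀ = Dose / Vd, so Vd = Dose / C₀.
Vd = 2770 / 1.9 = 1458 L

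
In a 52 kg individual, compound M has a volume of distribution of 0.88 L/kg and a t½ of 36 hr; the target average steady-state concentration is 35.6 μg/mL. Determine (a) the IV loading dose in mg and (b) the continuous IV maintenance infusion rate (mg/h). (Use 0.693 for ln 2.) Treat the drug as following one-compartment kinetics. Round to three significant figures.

Total Vd = 0.88 × 52 = 45.76 L
LD = Vd × C = 45.76 × 35.6 = 1629 mg
CL = 0.693 × Vd / t½ = 0.693 × 45.76 / 36 = 0.8809 L/h
Infusion rate = CL × Css = 0.8809 × 35.6 = 31.36 mg/h

(a) 1630 mg; (b) 31.4 mg/h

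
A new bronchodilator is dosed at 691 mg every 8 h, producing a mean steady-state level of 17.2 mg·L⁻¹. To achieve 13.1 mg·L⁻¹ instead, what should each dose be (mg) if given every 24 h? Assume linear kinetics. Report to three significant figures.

1580 mg

With linear kinetics, Css is proportional to dose rate (D/τ) at fixed clearance.
D₂ = D₁ × (Css,target / Css,current) × (τ₂/τ₁) = 691 × (13.1/17.2) × (24/8) = 1579 mg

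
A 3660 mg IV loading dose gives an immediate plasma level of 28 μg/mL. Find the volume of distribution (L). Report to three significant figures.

131 L

Immediately after an IV bolus, C₀ = Dose / Vd, so Vd = Dose / C₀.
Vd = 3660 / 28 = 130.7 L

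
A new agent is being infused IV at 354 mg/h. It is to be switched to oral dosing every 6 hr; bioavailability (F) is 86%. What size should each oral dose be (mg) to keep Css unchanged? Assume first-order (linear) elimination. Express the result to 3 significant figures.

To maintain the same Css, the systemic dosing rate must be unchanged: F·D/τ = infusion rate.
D = rate × τ / F = 354 × 6 / 0.86 = 2470 mg

2470 mg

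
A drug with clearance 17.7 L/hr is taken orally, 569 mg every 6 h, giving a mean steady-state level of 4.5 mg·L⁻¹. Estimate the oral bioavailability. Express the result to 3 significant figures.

0.840

F·D/τ = CL·Css at steady state → F = CL·Css·τ / D.
F = 17.7 × 4.5 × 6 / 569 = 0.840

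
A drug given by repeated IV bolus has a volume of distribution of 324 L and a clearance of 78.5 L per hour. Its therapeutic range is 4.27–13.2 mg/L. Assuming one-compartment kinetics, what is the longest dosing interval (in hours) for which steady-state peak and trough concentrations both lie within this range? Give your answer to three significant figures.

k = CL / Vd = 78.50 / 324.0 = 0.2423 h⁻¹
Between IV bolus doses, concentration decays as C = C₀·e^(−kτ), so C_peak/C_trough = e^(kτ).
τ_max = ln(C_peak/C_trough) / k = ln(13.2/4.27) / 0.2423 = 1.129 / 0.2423 = 4.660 h

4.66 h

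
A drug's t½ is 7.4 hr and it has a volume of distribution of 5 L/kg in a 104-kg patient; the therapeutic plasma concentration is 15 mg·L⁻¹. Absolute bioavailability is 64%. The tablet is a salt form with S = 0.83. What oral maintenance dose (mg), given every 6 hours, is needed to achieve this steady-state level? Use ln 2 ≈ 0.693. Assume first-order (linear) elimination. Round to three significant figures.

Vd = 5 L/kg × 104 kg = 520.0 L
k = 0.693/7.4 = 0.09365 h⁻¹, so CL = k·Vd = 0.09365 × 520.0 = 48.70 L/h
D = CL × Css × τ / F / S = 48.70 × 15 × 6 / 0.64 / 0.83 = 8251 mg

8250 mg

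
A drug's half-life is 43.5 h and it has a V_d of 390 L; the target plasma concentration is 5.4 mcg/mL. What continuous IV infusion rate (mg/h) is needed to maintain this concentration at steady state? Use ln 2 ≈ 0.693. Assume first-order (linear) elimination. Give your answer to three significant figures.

33.6 mg/h

CL = ln 2 · Vd / t½ = 0.693 × 390.0 / 43.5 = 6.213 L/h
Infusion rate = CL × Css = 6.213 × 5.4 = 33.55 mg/h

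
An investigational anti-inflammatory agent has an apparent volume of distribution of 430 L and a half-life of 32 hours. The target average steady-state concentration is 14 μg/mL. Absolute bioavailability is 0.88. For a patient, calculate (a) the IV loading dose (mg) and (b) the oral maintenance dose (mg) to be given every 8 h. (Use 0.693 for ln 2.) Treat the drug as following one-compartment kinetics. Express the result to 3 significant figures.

LD = Vd × C = 430.0 × 14 = 6020 mg
CL = 0.693 × Vd / t½ = 0.693 × 430.0 / 32 = 9.312 L/h
D = CL × Css × τ / F = 9.312 × 14 × 8 / 0.88 = 1185 mg

(a) 6020 mg; (b) 1190 mg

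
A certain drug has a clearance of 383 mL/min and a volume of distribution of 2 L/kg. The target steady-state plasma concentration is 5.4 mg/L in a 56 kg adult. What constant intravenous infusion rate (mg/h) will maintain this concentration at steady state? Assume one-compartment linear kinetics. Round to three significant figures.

CL = 383 mL/min × 60/1000 = 22.98 L/h
R₀ = 22.98 × 5.4 = 124.1 mg/h

124 mg/h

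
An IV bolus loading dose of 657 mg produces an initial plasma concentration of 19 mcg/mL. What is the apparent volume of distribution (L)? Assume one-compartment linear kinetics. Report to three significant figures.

Immediately after an IV bolus, C₀ = Dose / Vd, so Vd = Dose / C₀.
Vd = 657 / 19 = 34.58 L

34.6 L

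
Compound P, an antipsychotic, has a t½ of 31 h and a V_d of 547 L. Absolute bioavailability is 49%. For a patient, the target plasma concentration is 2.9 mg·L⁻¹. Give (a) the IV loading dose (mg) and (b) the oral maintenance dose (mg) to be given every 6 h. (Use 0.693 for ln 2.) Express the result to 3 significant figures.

(a) 1590 mg; (b) 434 mg

LD = Vd × C = 547.0 × 2.9 = 1586 mg
CL = 0.693 × Vd / t½ = 0.693 × 547.0 / 31 = 12.23 L/h
D = CL × Css × τ / F = 12.23 × 2.9 × 6 / 0.49 = 434.3 mg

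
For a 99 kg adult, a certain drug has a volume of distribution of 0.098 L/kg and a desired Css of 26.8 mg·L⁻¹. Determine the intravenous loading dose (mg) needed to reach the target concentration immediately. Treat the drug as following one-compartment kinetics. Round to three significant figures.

Vd = 0.098 L/kg × 99 kg = 9.702 L
LD = Vd × C = 9.702 × 26.80 = 260.0 mg

260 mg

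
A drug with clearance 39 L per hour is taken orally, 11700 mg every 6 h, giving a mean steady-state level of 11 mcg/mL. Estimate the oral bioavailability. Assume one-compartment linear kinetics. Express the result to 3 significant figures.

0.220

F·D/τ = CL·Css at steady state → F = CL·Css·τ / D.
F = 39 × 11 × 6 / 11700 = 0.220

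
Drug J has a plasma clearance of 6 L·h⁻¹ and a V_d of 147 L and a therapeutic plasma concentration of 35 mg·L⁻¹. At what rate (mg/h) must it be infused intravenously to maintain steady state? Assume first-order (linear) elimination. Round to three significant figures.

Rate = CL × Css = 6.000 × 35 = 210.0 mg/h

210 mg/h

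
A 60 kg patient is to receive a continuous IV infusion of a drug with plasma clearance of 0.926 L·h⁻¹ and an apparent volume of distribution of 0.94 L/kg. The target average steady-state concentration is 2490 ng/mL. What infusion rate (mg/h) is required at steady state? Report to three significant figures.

C = 2490 ng/mL = 2.490 mg/L
R₀ = 0.9260 × 2.49 = 2.306 mg/h

2.31 mg/h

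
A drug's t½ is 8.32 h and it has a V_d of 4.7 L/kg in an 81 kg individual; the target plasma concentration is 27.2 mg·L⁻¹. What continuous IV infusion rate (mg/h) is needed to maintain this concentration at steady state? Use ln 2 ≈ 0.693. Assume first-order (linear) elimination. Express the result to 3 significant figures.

Total Vd = 4.7 × 81 = 380.7 L
CL = ln 2 · Vd / t½ = 0.693 × 380.7 / 8.32 = 31.71 L/h
Infusion rate = CL × Css = 31.71 × 27.2 = 862.5 mg/h

863 mg/h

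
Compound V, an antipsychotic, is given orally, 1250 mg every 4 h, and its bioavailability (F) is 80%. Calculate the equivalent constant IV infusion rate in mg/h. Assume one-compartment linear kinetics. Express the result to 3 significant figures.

250 mg/h

Equivalent systemic input: infusion rate = F·D/τ.
Rate = 0.8 × 1250 / 4 = 250.0 mg/h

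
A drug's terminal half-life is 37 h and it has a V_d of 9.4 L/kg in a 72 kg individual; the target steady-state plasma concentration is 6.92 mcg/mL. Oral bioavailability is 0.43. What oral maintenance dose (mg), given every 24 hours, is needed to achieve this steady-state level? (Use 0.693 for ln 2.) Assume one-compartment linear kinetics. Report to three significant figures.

4900 mg

Vd(total) = 72 kg × 9.4 L/kg = 676.8 L
CL = ln 2 · Vd / t½ = 0.693 × 676.8 / 37 = 12.68 L/h
D = CL × Css × τ / F = 12.68 × 6.92 × 24 / 0.43 = 4897 mg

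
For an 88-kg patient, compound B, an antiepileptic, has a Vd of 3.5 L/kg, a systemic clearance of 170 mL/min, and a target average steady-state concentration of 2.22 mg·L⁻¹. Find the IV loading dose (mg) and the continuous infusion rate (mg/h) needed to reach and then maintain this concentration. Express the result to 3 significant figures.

(a) 684 mg; (b) 22.6 mg/h

Vd(total) = 88 kg × 3.5 L/kg = 308.0 L
LD = Vd · C_target = 308.0 × 2.22 = 683.8 mg
CL = 170 mL/min = 170 × 0.06 = 10.20 L/h
Maintenance infusion rate = CL × Css = 10.20 × 2.22 = 22.64 mg/h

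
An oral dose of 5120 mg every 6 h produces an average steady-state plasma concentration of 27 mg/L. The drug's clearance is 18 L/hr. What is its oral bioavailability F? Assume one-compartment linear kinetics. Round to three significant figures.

0.570

F·D/τ = CL·Css at steady state → F = CL·Css·τ / D.
F = 18 × 27 × 6 / 5120 = 0.570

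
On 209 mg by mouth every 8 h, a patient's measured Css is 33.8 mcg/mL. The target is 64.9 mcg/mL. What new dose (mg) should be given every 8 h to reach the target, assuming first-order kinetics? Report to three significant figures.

401 mg

For first-order elimination, Css ∝ F·D/(CL·τ); F and CL are unchanged, so Css ∝ D/τ.
D₂ = D₁ × (Css,target / Css,current) = 209 × 64.9/33.8 = 401.3 mg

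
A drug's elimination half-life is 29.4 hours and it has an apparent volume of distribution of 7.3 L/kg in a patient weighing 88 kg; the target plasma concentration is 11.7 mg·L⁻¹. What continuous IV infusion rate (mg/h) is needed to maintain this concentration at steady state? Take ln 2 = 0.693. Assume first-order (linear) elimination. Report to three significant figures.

177 mg/h

Vd = 7.3 L/kg × 88 kg = 642.4 L
CL = ln 2 · Vd / t½ = 0.693 × 642.4 / 29.4 = 15.14 L/h
Infusion rate = CL × Css = 15.14 × 11.7 = 177.1 mg/h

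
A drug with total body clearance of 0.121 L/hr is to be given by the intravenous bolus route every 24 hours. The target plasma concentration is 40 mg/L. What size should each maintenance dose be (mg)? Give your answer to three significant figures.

D = CL × Css × τ = 0.1210 × 40 × 24 = 116.2 mg

116 mg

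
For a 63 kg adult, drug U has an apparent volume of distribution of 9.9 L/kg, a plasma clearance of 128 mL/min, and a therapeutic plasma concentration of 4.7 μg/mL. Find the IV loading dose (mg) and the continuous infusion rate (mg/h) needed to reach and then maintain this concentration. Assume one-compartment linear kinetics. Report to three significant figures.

(a) 2930 mg; (b) 36.1 mg/h

Total Vd = 9.9 × 63 = 623.7 L
Loading: fill Vd to C_target → 623.7 L × 4.7 mg/L = 2931 mg
CL = 128 mL/min = 128 × 0.06 = 7.680 L/h
Maintenance infusion rate = CL × Css = 7.680 × 4.7 = 36.10 mg/h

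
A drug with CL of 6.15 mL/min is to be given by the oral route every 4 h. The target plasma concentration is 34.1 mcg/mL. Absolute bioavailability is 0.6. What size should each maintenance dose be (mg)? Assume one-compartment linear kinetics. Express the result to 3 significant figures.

Convert clearance: 6.15 mL/min × 60 min/h ÷ 1000 mL/L = 0.3690 L/h
At steady state, dose per interval replaces the amount cleared in that interval: F·D/τ = CL·Css.
D = CL × Css × τ / F = 0.3690 × 34.1 × 4 / 0.6 = 83.89 mg

83.9 mg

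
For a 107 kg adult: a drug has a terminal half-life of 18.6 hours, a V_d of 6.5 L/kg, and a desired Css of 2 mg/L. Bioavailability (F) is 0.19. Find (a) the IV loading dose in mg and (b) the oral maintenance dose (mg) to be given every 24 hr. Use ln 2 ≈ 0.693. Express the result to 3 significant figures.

Total Vd = 6.5 × 107 = 695.5 L
LD = Vd × C = 695.5 × 2 = 1391 mg
CL = 0.693 × Vd / t½ = 0.693 × 695.5 / 18.6 = 25.91 L/h
D = CL × Css × τ / F = 25.91 × 2 × 24 / 0.19 = 6546 mg

(a) 1390 mg; (b) 6550 mg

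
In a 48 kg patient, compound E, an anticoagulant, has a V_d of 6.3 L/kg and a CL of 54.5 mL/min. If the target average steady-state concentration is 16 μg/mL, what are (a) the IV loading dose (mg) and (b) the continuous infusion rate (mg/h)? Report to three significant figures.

Total Vd = 6.3 × 48 = 302.4 L
LD = Vd · C_target = 302.4 × 16 = 4838 mg
Convert clearance: 54.5 mL/min × 60 min/h ÷ 1000 mL/L = 3.270 L/h
Maintenance: replace elimination → rate = CL × Css = 3.270 × 16 = 52.32 mg/h

(a) 4840 mg; (b) 52.3 mg/h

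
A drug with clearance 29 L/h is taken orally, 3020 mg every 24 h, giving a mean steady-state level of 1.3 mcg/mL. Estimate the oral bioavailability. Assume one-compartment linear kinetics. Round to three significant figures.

0.300

F·D/τ = CL·Css at steady state → F = CL·Css·τ / D.
F = 29 × 1.3 × 24 / 3020 = 0.300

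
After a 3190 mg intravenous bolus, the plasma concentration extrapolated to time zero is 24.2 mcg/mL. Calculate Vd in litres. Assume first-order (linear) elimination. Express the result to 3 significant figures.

Immediately after an IV bolus, C₀ = Dose / Vd, so Vd = Dose / C₀.
Vd = 3190 / 24.2 = 131.8 L

132 L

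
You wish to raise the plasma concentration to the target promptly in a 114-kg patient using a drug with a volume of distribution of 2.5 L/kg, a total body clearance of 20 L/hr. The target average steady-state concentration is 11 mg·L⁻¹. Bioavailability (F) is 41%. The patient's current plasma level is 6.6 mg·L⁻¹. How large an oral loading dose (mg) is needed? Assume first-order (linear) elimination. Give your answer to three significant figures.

Total Vd = 2.5 × 114 = 285.0 L
Concentration deficit ΔC = 11 − 6.6 = 4.400 mg/L
LD = Vd × ΔC / F = 285.0 × 4.400 / 0.41 = 3059 mg

3060 mg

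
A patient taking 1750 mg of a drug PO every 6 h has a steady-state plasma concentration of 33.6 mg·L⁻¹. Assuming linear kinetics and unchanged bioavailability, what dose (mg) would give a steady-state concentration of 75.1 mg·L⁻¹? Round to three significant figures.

3910 mg

With linear kinetics, Css is proportional to dose rate (D/τ) at fixed clearance.
D₂ = D₁ × (Css,target / Css,current) = 1750 × 75.1/33.6 = 3911 mg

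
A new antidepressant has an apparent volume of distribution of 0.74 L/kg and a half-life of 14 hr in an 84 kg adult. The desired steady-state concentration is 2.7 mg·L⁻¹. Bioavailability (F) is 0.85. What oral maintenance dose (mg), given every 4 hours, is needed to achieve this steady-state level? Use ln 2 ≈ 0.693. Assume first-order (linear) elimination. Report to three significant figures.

Total Vd = 0.74 × 84 = 62.16 L
k = 0.693/14 = 0.04950 h⁻¹, so CL = k·Vd = 0.04950 × 62.16 = 3.077 L/h
D = CL × Css × τ / F = 3.077 × 2.7 × 4 / 0.85 = 39.10 mg

39.1 mg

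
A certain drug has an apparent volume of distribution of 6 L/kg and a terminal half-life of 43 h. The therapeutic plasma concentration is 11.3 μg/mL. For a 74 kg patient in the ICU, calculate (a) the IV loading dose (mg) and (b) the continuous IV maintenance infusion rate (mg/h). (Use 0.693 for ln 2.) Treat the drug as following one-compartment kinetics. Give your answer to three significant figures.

Vd = 6 L/kg × 74 kg = 444.0 L
LD = Vd × C = 444.0 × 11.3 = 5017 mg
CL = 0.693 × Vd / t½ = 0.693 × 444.0 / 43 = 7.156 L/h
Infusion rate = CL × Css = 7.156 × 11.3 = 80.86 mg/h

(a) 5020 mg; (b) 80.9 mg/h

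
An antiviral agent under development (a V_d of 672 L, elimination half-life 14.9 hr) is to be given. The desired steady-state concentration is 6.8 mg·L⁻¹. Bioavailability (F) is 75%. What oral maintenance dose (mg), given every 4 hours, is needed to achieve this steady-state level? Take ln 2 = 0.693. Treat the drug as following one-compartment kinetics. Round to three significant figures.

k = 0.693/14.9 = 0.04651 h⁻¹, so CL = k·Vd = 0.04651 × 672.0 = 31.25 L/h
D = CL × Css × τ / F = 31.25 × 6.8 × 4 / 0.75 = 1133 mg

1130 mg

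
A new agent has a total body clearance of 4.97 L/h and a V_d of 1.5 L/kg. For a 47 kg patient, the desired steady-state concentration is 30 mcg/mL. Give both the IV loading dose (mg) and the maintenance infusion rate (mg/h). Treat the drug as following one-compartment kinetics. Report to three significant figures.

Vd(total) = 47 kg × 1.5 L/kg = 70.50 L
LD = Vd · C_target = 70.50 × 30 = 2115 mg
Maintenance: replace elimination → rate = CL × Css = 4.970 × 30 = 149.1 mg/h

(a) 2120 mg; (b) 149 mg/h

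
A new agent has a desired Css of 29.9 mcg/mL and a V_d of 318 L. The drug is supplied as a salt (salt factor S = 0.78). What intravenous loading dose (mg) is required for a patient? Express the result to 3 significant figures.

LD = Vd × C / S = 318.0 × 29.90 / 0.78 = 12190 mg

12200 mg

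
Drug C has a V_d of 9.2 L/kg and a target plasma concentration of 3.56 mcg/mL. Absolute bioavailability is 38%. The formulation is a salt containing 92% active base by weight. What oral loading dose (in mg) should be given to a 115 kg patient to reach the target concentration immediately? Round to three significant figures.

10800 mg

Vd(total) = 115 kg × 9.2 L/kg = 1058 L
LD = Vd × C / F / S = 1058 × 3.560 / 0.38 / 0.92 = 10770 mg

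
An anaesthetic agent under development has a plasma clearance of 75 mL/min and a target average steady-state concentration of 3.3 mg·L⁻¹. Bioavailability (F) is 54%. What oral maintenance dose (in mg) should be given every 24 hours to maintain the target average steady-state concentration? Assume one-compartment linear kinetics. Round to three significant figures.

660 mg

CL = 75 mL/min × 60/1000 = 4.500 L/h
D = CL × Css × τ / F = 4.500 × 3.3 × 24 / 0.54 = 660.0 mg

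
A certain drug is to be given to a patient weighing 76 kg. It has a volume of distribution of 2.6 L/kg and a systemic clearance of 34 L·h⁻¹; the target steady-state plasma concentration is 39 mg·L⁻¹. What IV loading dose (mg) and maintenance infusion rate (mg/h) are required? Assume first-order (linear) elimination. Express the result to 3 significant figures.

(a) 7710 mg; (b) 1330 mg/h

Total Vd = 2.6 × 76 = 197.6 L
Loading: fill Vd to C_target → 197.6 L × 39 mg/L = 7706 mg
Maintenance infusion rate = CL × Css = 34.00 × 39 = 1326 mg/h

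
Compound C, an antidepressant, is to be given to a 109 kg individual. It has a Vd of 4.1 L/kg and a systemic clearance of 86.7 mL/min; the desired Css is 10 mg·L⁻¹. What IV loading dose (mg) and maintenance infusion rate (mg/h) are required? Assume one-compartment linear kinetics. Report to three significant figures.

Vd(total) = 109 kg × 4.1 L/kg = 446.9 L
Loading dose = Vd × C = 446.9 × 10 = 4469 mg
CL = 86.7 mL/min × 60/1000 = 5.202 L/h
Infusion rate = 5.202 L/h × 10 mg/L = 52.02 mg/h

(a) 4470 mg; (b) 52.0 mg/h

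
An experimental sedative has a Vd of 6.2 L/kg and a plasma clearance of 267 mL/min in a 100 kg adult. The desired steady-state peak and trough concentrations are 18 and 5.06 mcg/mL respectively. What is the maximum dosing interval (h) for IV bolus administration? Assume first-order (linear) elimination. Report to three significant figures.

Vd(total) = 100 kg × 6.2 L/kg = 620.0 L
CL = 267 mL/min = 267 × 0.06 = 16.02 L/h
k = CL / Vd = 16.02 / 620.0 = 0.02584 h⁻¹
Between IV bolus doses, concentration decays as C = C₀·e^(−kτ), so C_peak/C_trough = e^(kτ).
τ_max = ln(C_peak/C_trough) / k = ln(18/5.06) / 0.02584 = 1.269 / 0.02584 = 49.11 h

49.1 h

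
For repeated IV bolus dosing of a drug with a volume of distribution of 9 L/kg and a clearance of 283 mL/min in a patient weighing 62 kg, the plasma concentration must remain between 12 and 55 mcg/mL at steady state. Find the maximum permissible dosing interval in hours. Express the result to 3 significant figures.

Vd(total) = 62 kg × 9 L/kg = 558.0 L
CL = 283 mL/min = 283 × 0.06 = 16.98 L/h
k = CL / Vd = 16.98 / 558.0 = 0.03043 h⁻¹
Between IV bolus doses, concentration decays as C = C₀·e^(−kτ), so C_peak/C_trough = e^(kτ).
τ_max = ln(C_peak/C_trough) / k = ln(55/12) / 0.03043 = 1.522 / 0.03043 = 50.02 h

50.0 h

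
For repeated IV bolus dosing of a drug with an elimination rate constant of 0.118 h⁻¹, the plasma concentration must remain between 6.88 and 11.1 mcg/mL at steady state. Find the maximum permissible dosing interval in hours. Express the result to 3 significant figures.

Between IV bolus doses, concentration decays as C = C₀·e^(−kτ), so C_peak/C_trough = e^(kτ).
τ_max = ln(C_peak/C_trough) / k = ln(11.1/6.88) / 0.1180 = 0.4783 / 0.1180 = 4.053 h

4.05 h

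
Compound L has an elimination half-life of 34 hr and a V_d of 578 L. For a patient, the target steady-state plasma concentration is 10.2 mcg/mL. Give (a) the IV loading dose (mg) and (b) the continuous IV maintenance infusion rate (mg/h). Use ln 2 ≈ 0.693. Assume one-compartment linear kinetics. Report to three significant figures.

LD = Vd × C = 578.0 × 10.2 = 5896 mg
CL = 0.693 × Vd / t½ = 0.693 × 578.0 / 34 = 11.78 L/h
Infusion rate = CL × Css = 11.78 × 10.2 = 120.2 mg/h

(a) 5900 mg; (b) 120 mg/h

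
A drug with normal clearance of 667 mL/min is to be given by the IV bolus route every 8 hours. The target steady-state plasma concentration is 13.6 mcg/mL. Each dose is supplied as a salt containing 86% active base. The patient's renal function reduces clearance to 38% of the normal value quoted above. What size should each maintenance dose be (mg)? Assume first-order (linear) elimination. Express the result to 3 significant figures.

CL = 667 mL/min = 667 × 0.06 = 40.02 L/h
Patient clearance = 0.38 × 40.02 = 15.21 L/h
At steady state, dose per interval replaces the amount cleared in that interval: S·D/τ = CL·Css.
D = CL × Css × τ / S = 15.21 × 13.6 × 8 / 0.86 = 1924 mg

1920 mg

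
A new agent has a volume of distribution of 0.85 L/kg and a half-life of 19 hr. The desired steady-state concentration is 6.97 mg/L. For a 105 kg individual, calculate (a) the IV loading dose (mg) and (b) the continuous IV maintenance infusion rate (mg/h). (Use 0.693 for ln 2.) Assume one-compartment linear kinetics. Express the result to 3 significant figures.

Vd(total) = 105 kg × 0.85 L/kg = 89.25 L
LD = Vd × C = 89.25 × 6.97 = 622.1 mg
CL = 0.693 × Vd / t½ = 0.693 × 89.25 / 19 = 3.255 L/h
Infusion rate = CL × Css = 3.255 × 6.97 = 22.69 mg/h

(a) 622 mg; (b) 22.7 mg/h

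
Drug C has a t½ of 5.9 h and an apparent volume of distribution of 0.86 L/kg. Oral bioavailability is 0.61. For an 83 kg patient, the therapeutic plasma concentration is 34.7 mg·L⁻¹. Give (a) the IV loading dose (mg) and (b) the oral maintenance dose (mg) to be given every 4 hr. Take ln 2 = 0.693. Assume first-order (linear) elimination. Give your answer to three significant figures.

(a) 2480 mg; (b) 1910 mg

Vd(total) = 83 kg × 0.86 L/kg = 71.38 L
LD = Vd × C = 71.38 × 34.7 = 2477 mg
CL = 0.693 × Vd / t½ = 0.693 × 71.38 / 5.9 = 8.384 L/h
D = CL × Css × τ / F = 8.384 × 34.7 × 4 / 0.61 = 1908 mg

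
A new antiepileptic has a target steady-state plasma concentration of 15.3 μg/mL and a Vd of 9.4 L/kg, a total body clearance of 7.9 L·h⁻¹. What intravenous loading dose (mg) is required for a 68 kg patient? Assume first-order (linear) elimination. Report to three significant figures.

9780 mg

Vd(total) = 68 kg × 9.4 L/kg = 639.2 L
LD is governed by Vd — clearance does not enter the loading-dose calculation.
LD = Vd × C = 639.2 × 15.30 = 9780 mg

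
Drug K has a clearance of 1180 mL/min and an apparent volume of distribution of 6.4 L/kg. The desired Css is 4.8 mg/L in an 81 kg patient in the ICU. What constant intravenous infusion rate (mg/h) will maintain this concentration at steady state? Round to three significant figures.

CL = 1180 mL/min = 1180 × 0.06 = 70.80 L/h
Rate = CL × Css = 70.80 × 4.8 = 339.8 mg/h

340 mg/h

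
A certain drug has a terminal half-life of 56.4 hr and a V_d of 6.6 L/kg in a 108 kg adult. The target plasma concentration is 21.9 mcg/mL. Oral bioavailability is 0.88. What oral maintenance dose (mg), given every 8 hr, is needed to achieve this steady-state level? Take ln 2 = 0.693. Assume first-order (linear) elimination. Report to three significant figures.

Vd = 6.6 L/kg × 108 kg = 712.8 L
CL = 0.693 × Vd / t½ = 0.693 × 712.8 / 56.4 = 8.758 L/h
D = CL × Css × τ / F = 8.758 × 21.9 × 8 / 0.88 = 1744 mg

1740 mg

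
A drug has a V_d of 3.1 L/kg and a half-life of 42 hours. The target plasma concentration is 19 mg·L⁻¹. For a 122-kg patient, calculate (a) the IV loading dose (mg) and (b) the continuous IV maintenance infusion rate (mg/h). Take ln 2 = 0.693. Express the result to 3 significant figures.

(a) 7190 mg; (b) 119 mg/h

Vd(total) = 122 kg × 3.1 L/kg = 378.2 L
LD = Vd × C = 378.2 × 19 = 7186 mg
CL = 0.693 × Vd / t½ = 0.693 × 378.2 / 42 = 6.240 L/h
Infusion rate = CL × Css = 6.240 × 19 = 118.6 mg/h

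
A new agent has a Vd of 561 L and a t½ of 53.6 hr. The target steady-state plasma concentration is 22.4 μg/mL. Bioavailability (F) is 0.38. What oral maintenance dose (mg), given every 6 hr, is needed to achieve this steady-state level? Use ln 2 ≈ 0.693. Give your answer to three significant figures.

CL = ln 2 · Vd / t½ = 0.693 × 561.0 / 53.6 = 7.253 L/h
D = CL × Css × τ / F = 7.253 × 22.4 × 6 / 0.38 = 2565 mg

2570 mg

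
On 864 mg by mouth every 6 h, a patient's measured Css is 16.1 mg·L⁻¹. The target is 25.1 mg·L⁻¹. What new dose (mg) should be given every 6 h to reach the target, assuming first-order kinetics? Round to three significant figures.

For first-order elimination, Css ∝ F·D/(CL·τ); F and CL are unchanged, so Css ∝ D/τ.
D₂ = D₁ × (Css,target / Css,current) = 864 × 25.1/16.1 = 1347 mg

1350 mg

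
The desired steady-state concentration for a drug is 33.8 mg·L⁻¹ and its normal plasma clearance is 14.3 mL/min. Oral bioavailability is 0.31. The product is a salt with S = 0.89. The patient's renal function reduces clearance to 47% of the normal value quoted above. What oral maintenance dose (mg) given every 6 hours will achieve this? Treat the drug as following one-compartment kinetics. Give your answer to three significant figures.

296 mg

Convert clearance: 14.3 mL/min × 60 min/h ÷ 1000 mL/L = 0.8580 L/h
Patient clearance = 0.47 × 0.8580 = 0.4033 L/h
At steady state, dose per interval replaces the amount cleared in that interval: F·S·D/τ = CL·Css.
D = CL × Css × τ / F / S = 0.4033 × 33.8 × 6 / 0.31 / 0.89 = 296.4 mg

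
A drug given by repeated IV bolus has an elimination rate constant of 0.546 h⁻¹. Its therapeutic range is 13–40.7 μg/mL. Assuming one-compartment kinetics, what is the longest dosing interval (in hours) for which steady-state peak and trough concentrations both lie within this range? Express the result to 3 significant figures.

2.09 h

Between IV bolus doses, concentration decays as C = C₀·e^(−kτ), so C_peak/C_trough = e^(kτ).
τ_max = ln(C_peak/C_trough) / k = ln(40.7/13) / 0.5460 = 1.141 / 0.5460 = 2.090 h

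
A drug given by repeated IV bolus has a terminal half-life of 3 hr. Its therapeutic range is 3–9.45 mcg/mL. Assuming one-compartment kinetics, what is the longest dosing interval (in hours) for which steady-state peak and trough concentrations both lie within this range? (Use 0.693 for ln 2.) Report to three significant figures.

k = 0.693 / t½ = 0.693 / 3 = 0.2310 h⁻¹
Between IV bolus doses, concentration decays as C = C₀·e^(−kτ), so C_peak/C_trough = e^(kτ).
τ_max = ln(C_peak/C_trough) / k = ln(9.45/3) / 0.2310 = 1.147 / 0.2310 = 4.965 h

4.97 h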